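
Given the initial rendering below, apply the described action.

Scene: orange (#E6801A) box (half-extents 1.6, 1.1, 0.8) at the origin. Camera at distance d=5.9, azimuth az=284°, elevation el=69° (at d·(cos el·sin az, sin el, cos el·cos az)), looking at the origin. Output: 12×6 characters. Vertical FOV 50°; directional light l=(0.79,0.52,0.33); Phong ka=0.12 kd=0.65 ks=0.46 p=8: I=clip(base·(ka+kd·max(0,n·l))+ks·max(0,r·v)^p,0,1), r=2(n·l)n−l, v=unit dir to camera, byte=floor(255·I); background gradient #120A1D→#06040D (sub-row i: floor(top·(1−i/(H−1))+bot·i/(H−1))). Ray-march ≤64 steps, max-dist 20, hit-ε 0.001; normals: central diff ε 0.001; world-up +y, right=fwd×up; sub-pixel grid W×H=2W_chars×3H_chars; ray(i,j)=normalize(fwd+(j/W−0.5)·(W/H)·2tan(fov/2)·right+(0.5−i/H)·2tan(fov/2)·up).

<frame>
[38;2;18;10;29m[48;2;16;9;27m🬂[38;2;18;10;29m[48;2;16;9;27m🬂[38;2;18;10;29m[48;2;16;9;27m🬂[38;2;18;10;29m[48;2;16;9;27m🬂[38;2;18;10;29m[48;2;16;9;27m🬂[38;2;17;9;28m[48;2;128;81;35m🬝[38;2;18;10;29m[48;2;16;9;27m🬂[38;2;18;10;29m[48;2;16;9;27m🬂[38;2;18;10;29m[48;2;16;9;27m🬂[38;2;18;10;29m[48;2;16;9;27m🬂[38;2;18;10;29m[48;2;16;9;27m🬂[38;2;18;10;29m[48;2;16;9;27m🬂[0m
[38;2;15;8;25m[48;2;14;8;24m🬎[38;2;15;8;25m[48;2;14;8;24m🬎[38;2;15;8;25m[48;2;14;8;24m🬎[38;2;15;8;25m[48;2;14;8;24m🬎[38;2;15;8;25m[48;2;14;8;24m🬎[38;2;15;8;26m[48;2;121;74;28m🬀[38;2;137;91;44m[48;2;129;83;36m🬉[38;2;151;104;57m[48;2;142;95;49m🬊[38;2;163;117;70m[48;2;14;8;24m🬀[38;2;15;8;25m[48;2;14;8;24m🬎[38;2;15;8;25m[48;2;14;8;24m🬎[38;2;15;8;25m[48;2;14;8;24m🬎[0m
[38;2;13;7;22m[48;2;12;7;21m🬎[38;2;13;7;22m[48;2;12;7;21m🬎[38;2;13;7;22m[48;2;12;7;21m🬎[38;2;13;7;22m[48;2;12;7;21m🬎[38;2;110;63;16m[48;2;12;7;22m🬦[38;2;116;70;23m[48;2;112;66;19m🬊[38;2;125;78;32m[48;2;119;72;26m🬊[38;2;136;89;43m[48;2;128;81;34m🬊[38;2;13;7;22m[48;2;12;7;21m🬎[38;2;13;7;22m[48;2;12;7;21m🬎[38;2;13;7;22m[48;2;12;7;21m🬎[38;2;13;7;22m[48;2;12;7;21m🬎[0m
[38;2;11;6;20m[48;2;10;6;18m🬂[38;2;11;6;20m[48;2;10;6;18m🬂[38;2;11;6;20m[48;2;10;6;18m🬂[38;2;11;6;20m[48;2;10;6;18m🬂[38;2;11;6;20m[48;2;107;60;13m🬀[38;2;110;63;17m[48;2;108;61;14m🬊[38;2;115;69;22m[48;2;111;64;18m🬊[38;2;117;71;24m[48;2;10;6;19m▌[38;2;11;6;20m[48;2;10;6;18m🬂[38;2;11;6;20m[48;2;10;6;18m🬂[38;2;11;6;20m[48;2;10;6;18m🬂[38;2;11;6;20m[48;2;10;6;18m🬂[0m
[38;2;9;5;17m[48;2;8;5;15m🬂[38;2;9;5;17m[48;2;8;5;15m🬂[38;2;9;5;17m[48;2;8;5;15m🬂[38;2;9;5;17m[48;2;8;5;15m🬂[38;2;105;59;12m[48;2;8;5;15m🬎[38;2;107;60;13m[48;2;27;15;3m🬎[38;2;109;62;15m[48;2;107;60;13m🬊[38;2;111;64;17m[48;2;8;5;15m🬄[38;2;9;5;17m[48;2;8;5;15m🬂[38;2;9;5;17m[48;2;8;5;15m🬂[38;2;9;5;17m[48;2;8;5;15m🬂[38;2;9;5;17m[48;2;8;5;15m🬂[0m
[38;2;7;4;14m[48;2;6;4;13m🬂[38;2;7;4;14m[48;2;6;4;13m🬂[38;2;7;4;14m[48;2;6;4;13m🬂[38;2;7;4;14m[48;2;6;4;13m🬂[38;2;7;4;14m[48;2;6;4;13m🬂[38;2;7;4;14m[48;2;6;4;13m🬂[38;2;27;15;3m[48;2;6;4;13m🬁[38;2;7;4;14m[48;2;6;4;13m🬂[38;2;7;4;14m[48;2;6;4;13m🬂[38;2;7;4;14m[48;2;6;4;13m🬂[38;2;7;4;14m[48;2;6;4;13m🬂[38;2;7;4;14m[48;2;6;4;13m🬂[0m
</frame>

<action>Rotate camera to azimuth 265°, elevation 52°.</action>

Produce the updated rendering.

<frame>
[38;2;18;10;29m[48;2;16;9;27m🬂[38;2;18;10;29m[48;2;16;9;27m🬂[38;2;18;10;29m[48;2;16;9;27m🬂[38;2;18;10;29m[48;2;16;9;27m🬂[38;2;18;10;29m[48;2;16;9;27m🬂[38;2;18;10;29m[48;2;16;9;27m🬂[38;2;18;10;29m[48;2;16;9;27m🬂[38;2;18;10;29m[48;2;16;9;27m🬂[38;2;18;10;29m[48;2;16;9;27m🬂[38;2;18;10;29m[48;2;16;9;27m🬂[38;2;18;10;29m[48;2;16;9;27m🬂[38;2;18;10;29m[48;2;16;9;27m🬂[0m
[38;2;15;8;25m[48;2;14;8;24m🬎[38;2;15;8;25m[48;2;14;8;24m🬎[38;2;15;8;25m[48;2;14;8;24m🬎[38;2;15;8;25m[48;2;14;8;24m🬎[38;2;161;115;68m[48;2;14;8;25m▐[38;2;181;135;88m[48;2;171;124;78m▐[38;2;200;153;107m[48;2;191;145;98m▐[38;2;208;161;114m[48;2;14;8;25m▌[38;2;15;8;25m[48;2;14;8;24m🬎[38;2;15;8;25m[48;2;14;8;24m🬎[38;2;15;8;25m[48;2;14;8;24m🬎[38;2;15;8;25m[48;2;14;8;24m🬎[0m
[38;2;13;7;22m[48;2;12;7;21m🬎[38;2;13;7;22m[48;2;12;7;21m🬎[38;2;13;7;22m[48;2;12;7;21m🬎[38;2;13;7;22m[48;2;12;7;21m🬎[38;2;150;104;57m[48;2;12;7;22m▐[38;2;169;122;75m[48;2;157;111;64m🬊[38;2;186;139;93m[48;2;174;127;80m🬊[38;2;191;144;97m[48;2;13;7;23m🬺[38;2;13;7;22m[48;2;12;7;21m🬎[38;2;13;7;22m[48;2;12;7;21m🬎[38;2;13;7;22m[48;2;12;7;21m🬎[38;2;13;7;22m[48;2;12;7;21m🬎[0m
[38;2;11;6;20m[48;2;10;6;18m🬂[38;2;11;6;20m[48;2;10;6;18m🬂[38;2;11;6;20m[48;2;10;6;18m🬂[38;2;11;6;20m[48;2;10;6;18m🬂[38;2;135;88;41m[48;2;10;6;19m▐[38;2;149;102;56m[48;2;138;91;44m🬊[38;2;162;115;69m[48;2;149;102;55m🬊[38;2;172;125;78m[48;2;158;111;64m🬊[38;2;164;117;71m[48;2;10;6;19m🬓[38;2;11;6;20m[48;2;10;6;18m🬂[38;2;11;6;20m[48;2;10;6;18m🬂[38;2;11;6;20m[48;2;10;6;18m🬂[0m
[38;2;9;5;17m[48;2;8;5;15m🬂[38;2;9;5;17m[48;2;8;5;15m🬂[38;2;9;5;17m[48;2;8;5;15m🬂[38;2;9;5;17m[48;2;8;5;15m🬂[38;2;125;78;32m[48;2;8;5;15m🬁[38;2;27;15;3m[48;2;27;15;3m [38;2;27;15;3m[48;2;27;15;3m [38;2;27;15;3m[48;2;27;15;3m [38;2;27;15;3m[48;2;8;5;15m🬀[38;2;9;5;17m[48;2;8;5;15m🬂[38;2;9;5;17m[48;2;8;5;15m🬂[38;2;9;5;17m[48;2;8;5;15m🬂[0m
[38;2;7;4;14m[48;2;6;4;13m🬂[38;2;7;4;14m[48;2;6;4;13m🬂[38;2;7;4;14m[48;2;6;4;13m🬂[38;2;7;4;14m[48;2;6;4;13m🬂[38;2;7;4;14m[48;2;6;4;13m🬂[38;2;27;15;3m[48;2;6;4;13m🬂[38;2;27;15;3m[48;2;6;4;13m🬂[38;2;27;15;3m[48;2;6;4;13m🬂[38;2;7;4;14m[48;2;6;4;13m🬂[38;2;7;4;14m[48;2;6;4;13m🬂[38;2;7;4;14m[48;2;6;4;13m🬂[38;2;7;4;14m[48;2;6;4;13m🬂[0m
</frame>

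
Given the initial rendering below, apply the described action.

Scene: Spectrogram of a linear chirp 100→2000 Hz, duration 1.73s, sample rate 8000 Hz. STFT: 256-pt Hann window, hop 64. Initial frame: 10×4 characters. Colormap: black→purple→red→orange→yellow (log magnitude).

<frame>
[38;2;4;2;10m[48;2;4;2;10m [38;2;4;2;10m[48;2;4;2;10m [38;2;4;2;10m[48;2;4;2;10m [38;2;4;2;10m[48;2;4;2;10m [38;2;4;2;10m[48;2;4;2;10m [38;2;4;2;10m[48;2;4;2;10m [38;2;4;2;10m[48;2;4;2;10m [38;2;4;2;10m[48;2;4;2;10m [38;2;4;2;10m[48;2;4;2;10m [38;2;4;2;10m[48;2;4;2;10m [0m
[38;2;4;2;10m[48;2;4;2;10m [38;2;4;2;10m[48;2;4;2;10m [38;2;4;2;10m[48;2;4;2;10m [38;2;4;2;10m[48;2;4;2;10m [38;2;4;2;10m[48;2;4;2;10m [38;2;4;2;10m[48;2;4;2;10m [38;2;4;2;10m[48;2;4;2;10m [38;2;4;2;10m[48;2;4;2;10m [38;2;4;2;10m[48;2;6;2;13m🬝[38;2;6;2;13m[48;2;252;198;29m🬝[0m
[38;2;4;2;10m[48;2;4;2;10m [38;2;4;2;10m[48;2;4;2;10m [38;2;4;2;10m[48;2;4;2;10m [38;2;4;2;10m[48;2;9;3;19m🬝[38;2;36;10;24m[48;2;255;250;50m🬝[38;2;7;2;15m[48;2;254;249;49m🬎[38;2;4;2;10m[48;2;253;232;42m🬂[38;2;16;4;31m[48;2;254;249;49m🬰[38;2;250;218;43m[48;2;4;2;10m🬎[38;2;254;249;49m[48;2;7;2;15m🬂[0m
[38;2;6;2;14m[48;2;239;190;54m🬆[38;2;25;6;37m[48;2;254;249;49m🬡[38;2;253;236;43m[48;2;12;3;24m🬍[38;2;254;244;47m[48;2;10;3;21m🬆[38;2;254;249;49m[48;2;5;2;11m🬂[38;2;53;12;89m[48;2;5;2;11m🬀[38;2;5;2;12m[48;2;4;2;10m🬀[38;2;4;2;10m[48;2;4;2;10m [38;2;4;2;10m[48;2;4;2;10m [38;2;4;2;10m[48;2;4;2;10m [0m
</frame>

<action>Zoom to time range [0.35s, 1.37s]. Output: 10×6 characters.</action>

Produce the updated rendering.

<frame>
[38;2;4;2;10m[48;2;4;2;10m [38;2;4;2;10m[48;2;4;2;10m [38;2;4;2;10m[48;2;4;2;10m [38;2;4;2;10m[48;2;4;2;10m [38;2;4;2;10m[48;2;4;2;10m [38;2;4;2;10m[48;2;4;2;10m [38;2;4;2;10m[48;2;4;2;10m [38;2;4;2;10m[48;2;4;2;10m [38;2;4;2;10m[48;2;4;2;10m [38;2;4;2;10m[48;2;4;2;10m [0m
[38;2;4;2;10m[48;2;4;2;10m [38;2;4;2;10m[48;2;4;2;10m [38;2;4;2;10m[48;2;4;2;10m [38;2;4;2;10m[48;2;4;2;10m [38;2;4;2;10m[48;2;4;2;10m [38;2;4;2;10m[48;2;4;2;10m [38;2;4;2;10m[48;2;4;2;10m [38;2;4;2;10m[48;2;4;2;10m [38;2;4;2;10m[48;2;4;2;10m [38;2;4;2;10m[48;2;4;2;10m [0m
[38;2;4;2;10m[48;2;4;2;10m [38;2;4;2;10m[48;2;4;2;10m [38;2;4;2;10m[48;2;4;2;10m [38;2;4;2;10m[48;2;4;2;10m [38;2;4;2;10m[48;2;4;2;10m [38;2;4;2;10m[48;2;4;2;10m [38;2;4;2;10m[48;2;4;2;10m [38;2;4;2;10m[48;2;4;2;10m [38;2;4;2;10m[48;2;4;2;10m [38;2;4;2;10m[48;2;4;2;10m [0m
[38;2;4;2;10m[48;2;4;2;10m [38;2;4;2;10m[48;2;4;2;10m [38;2;4;2;10m[48;2;4;2;10m [38;2;4;2;10m[48;2;4;2;10m [38;2;4;2;10m[48;2;4;2;11m🬝[38;2;4;2;10m[48;2;6;2;14m🬝[38;2;5;2;12m[48;2;27;6;48m🬝[38;2;5;2;11m[48;2;246;190;36m🬎[38;2;11;3;22m[48;2;254;248;49m🬎[38;2;6;2;13m[48;2;243;205;52m🬂[0m
[38;2;6;2;13m[48;2;32;7;57m🬝[38;2;5;2;11m[48;2;252;207;32m🬎[38;2;11;3;22m[48;2;254;249;49m🬎[38;2;6;2;13m[48;2;253;229;41m🬂[38;2;55;13;49m[48;2;254;249;49m🬰[38;2;249;218;43m[48;2;7;2;16m🬎[38;2;240;193;52m[48;2;11;3;23m🬆[38;2;254;249;49m[48;2;5;2;13m🬂[38;2;211;75;63m[48;2;8;2;18m🬀[38;2;9;3;19m[48;2;4;2;10m🬀[0m
[38;2;254;249;49m[48;2;34;9;35m🬂[38;2;254;249;49m[48;2;5;2;13m🬂[38;2;166;42;82m[48;2;8;2;17m🬀[38;2;9;3;19m[48;2;4;2;10m🬀[38;2;4;2;11m[48;2;4;2;10m🬂[38;2;4;2;10m[48;2;4;2;10m [38;2;4;2;10m[48;2;4;2;10m [38;2;4;2;10m[48;2;4;2;10m [38;2;4;2;10m[48;2;4;2;10m [38;2;4;2;10m[48;2;4;2;10m [0m
</frame>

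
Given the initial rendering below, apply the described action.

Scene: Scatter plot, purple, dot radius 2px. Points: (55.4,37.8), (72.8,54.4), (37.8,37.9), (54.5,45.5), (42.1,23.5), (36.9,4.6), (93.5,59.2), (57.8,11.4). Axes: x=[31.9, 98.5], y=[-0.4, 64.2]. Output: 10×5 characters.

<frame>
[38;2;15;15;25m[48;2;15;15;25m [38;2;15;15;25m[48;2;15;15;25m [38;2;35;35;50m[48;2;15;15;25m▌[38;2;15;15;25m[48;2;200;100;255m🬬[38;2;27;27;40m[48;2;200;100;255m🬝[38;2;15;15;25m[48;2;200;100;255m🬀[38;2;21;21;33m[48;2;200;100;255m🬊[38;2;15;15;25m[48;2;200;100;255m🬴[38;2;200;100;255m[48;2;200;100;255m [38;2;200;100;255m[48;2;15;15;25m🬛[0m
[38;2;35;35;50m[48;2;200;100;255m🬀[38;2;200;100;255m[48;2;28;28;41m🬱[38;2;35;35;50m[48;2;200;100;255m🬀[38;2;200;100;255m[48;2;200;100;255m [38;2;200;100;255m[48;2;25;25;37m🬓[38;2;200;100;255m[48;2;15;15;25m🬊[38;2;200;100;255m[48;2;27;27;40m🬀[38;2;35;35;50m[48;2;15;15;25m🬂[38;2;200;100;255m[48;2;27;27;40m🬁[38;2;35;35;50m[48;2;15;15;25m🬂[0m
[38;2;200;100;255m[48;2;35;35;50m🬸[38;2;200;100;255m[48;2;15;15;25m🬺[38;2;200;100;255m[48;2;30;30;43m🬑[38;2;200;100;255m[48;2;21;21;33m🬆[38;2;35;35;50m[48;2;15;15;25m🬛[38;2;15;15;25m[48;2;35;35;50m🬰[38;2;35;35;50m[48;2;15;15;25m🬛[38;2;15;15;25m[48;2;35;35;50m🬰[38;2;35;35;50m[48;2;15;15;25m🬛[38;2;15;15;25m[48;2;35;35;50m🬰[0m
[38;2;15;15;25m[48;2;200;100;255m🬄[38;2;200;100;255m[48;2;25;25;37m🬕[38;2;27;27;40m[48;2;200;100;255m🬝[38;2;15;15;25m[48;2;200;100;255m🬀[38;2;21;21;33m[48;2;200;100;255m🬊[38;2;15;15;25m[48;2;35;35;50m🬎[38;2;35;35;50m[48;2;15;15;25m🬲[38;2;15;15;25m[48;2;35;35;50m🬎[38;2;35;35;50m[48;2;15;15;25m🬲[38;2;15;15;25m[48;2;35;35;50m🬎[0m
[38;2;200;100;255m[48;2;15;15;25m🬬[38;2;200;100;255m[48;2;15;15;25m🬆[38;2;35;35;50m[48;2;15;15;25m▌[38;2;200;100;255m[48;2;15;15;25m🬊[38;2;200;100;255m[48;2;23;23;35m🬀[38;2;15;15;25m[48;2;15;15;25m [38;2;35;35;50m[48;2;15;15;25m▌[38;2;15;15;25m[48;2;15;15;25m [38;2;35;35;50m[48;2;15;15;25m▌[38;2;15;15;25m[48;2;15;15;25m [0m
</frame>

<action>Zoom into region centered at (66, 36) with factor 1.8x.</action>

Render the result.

<frame>
[38;2;15;15;25m[48;2;15;15;25m [38;2;15;15;25m[48;2;200;100;255m🬆[38;2;23;23;35m[48;2;200;100;255m🬬[38;2;15;15;25m[48;2;15;15;25m [38;2;35;35;50m[48;2;15;15;25m▌[38;2;200;100;255m[48;2;15;15;25m🬊[38;2;200;100;255m[48;2;15;15;25m🬝[38;2;200;100;255m[48;2;15;15;25m🬀[38;2;35;35;50m[48;2;15;15;25m▌[38;2;15;15;25m[48;2;15;15;25m [0m
[38;2;200;100;255m[48;2;19;19;30m🬁[38;2;200;100;255m[48;2;15;15;25m🬬[38;2;200;100;255m[48;2;15;15;25m🬴[38;2;35;35;50m[48;2;15;15;25m🬂[38;2;35;35;50m[48;2;15;15;25m🬕[38;2;35;35;50m[48;2;15;15;25m🬂[38;2;35;35;50m[48;2;15;15;25m🬕[38;2;35;35;50m[48;2;15;15;25m🬂[38;2;35;35;50m[48;2;15;15;25m🬕[38;2;35;35;50m[48;2;15;15;25m🬂[0m
[38;2;15;15;25m[48;2;35;35;50m🬰[38;2;200;100;255m[48;2;21;21;33m🬊[38;2;200;100;255m[48;2;15;15;25m🬝[38;2;200;100;255m[48;2;23;23;35m🬀[38;2;35;35;50m[48;2;15;15;25m🬛[38;2;15;15;25m[48;2;35;35;50m🬰[38;2;35;35;50m[48;2;15;15;25m🬛[38;2;15;15;25m[48;2;35;35;50m🬰[38;2;35;35;50m[48;2;15;15;25m🬛[38;2;15;15;25m[48;2;35;35;50m🬰[0m
[38;2;15;15;25m[48;2;35;35;50m🬎[38;2;15;15;25m[48;2;35;35;50m🬎[38;2;35;35;50m[48;2;15;15;25m🬲[38;2;15;15;25m[48;2;35;35;50m🬎[38;2;35;35;50m[48;2;15;15;25m🬲[38;2;15;15;25m[48;2;35;35;50m🬎[38;2;35;35;50m[48;2;15;15;25m🬲[38;2;15;15;25m[48;2;35;35;50m🬎[38;2;35;35;50m[48;2;15;15;25m🬲[38;2;15;15;25m[48;2;35;35;50m🬎[0m
[38;2;15;15;25m[48;2;15;15;25m [38;2;15;15;25m[48;2;15;15;25m [38;2;35;35;50m[48;2;15;15;25m▌[38;2;15;15;25m[48;2;15;15;25m [38;2;35;35;50m[48;2;15;15;25m▌[38;2;15;15;25m[48;2;15;15;25m [38;2;35;35;50m[48;2;15;15;25m▌[38;2;15;15;25m[48;2;15;15;25m [38;2;35;35;50m[48;2;15;15;25m▌[38;2;15;15;25m[48;2;15;15;25m [0m
</frame>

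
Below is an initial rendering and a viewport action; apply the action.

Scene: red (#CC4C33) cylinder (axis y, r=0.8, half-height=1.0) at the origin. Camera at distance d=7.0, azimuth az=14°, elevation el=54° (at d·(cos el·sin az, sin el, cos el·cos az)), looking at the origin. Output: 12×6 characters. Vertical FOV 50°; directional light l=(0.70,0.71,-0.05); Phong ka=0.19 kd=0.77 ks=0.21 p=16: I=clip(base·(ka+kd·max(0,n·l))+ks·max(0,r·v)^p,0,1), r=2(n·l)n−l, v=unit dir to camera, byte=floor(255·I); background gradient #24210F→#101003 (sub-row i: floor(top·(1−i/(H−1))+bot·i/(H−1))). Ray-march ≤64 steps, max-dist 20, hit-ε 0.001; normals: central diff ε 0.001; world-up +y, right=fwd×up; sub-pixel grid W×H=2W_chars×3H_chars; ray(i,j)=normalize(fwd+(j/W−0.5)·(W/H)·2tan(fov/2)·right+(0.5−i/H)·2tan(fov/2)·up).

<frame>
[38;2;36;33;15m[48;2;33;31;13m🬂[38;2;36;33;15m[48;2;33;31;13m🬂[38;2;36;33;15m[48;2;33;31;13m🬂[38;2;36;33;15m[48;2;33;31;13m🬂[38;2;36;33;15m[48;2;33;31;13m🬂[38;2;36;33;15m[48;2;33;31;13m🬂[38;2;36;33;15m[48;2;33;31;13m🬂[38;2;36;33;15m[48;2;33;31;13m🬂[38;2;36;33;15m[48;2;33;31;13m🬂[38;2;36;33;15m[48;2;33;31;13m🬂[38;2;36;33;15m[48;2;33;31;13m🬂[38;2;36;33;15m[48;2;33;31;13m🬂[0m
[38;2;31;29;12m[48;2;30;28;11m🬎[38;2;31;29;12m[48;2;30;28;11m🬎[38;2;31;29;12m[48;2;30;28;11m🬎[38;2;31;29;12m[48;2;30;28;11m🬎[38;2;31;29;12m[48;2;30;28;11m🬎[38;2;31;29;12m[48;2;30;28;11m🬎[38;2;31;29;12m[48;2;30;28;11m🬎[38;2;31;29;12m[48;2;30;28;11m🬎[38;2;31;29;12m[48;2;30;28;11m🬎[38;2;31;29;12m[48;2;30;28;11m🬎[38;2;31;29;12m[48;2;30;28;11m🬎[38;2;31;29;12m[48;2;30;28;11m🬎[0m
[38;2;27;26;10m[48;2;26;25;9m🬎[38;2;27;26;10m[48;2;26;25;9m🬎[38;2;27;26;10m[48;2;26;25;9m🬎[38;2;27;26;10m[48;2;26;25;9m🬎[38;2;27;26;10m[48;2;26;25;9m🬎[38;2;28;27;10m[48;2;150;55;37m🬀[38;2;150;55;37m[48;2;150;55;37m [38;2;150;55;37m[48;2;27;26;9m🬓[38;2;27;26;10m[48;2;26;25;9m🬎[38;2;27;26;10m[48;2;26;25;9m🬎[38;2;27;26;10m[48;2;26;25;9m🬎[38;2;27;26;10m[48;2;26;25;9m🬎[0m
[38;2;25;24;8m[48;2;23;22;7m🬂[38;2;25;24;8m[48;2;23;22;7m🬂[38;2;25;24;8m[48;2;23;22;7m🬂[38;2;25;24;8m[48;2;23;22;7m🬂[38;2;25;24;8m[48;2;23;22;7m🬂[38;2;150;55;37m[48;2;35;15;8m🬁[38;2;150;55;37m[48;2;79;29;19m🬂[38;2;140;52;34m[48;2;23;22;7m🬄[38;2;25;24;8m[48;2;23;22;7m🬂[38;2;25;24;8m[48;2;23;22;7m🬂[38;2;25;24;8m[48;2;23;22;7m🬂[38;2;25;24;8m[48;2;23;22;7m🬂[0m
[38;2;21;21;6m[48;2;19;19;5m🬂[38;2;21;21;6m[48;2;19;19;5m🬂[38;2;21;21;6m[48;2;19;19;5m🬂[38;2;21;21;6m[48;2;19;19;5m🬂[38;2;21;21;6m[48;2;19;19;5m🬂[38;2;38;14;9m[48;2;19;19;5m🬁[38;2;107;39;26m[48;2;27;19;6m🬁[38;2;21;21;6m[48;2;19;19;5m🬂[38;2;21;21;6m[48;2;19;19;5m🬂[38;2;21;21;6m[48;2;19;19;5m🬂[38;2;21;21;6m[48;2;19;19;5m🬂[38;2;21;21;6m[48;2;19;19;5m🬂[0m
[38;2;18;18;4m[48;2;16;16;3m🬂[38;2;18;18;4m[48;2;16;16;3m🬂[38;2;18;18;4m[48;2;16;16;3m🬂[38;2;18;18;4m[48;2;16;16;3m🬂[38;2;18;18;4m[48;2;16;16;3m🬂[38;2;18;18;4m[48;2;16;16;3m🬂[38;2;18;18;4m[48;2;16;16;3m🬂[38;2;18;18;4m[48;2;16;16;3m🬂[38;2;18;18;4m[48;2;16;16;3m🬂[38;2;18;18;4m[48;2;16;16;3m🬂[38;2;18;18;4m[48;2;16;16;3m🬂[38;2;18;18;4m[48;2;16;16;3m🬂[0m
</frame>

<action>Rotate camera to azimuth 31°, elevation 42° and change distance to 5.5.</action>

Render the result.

<frame>
[38;2;36;33;15m[48;2;33;31;13m🬂[38;2;36;33;15m[48;2;33;31;13m🬂[38;2;36;33;15m[48;2;33;31;13m🬂[38;2;36;33;15m[48;2;33;31;13m🬂[38;2;36;33;15m[48;2;33;31;13m🬂[38;2;36;33;15m[48;2;33;31;13m🬂[38;2;36;33;15m[48;2;33;31;13m🬂[38;2;36;33;15m[48;2;33;31;13m🬂[38;2;36;33;15m[48;2;33;31;13m🬂[38;2;36;33;15m[48;2;33;31;13m🬂[38;2;36;33;15m[48;2;33;31;13m🬂[38;2;36;33;15m[48;2;33;31;13m🬂[0m
[38;2;31;29;12m[48;2;30;28;11m🬎[38;2;31;29;12m[48;2;30;28;11m🬎[38;2;31;29;12m[48;2;30;28;11m🬎[38;2;31;29;12m[48;2;30;28;11m🬎[38;2;31;29;12m[48;2;30;28;11m🬎[38;2;31;29;12m[48;2;150;55;37m🬎[38;2;31;29;12m[48;2;150;55;37m🬎[38;2;150;55;37m[48;2;31;29;11m🬏[38;2;31;29;12m[48;2;30;28;11m🬎[38;2;31;29;12m[48;2;30;28;11m🬎[38;2;31;29;12m[48;2;30;28;11m🬎[38;2;31;29;12m[48;2;30;28;11m🬎[0m
[38;2;27;26;10m[48;2;26;25;9m🬎[38;2;27;26;10m[48;2;26;25;9m🬎[38;2;27;26;10m[48;2;26;25;9m🬎[38;2;27;26;10m[48;2;26;25;9m🬎[38;2;150;55;37m[48;2;29;23;9m🬁[38;2;150;55;37m[48;2;48;18;11m🬎[38;2;150;55;37m[48;2;113;42;28m🬝[38;2;146;54;36m[48;2;26;25;9m🬝[38;2;27;26;10m[48;2;26;25;9m🬎[38;2;27;26;10m[48;2;26;25;9m🬎[38;2;27;26;10m[48;2;26;25;9m🬎[38;2;27;26;10m[48;2;26;25;9m🬎[0m
[38;2;25;24;8m[48;2;23;22;7m🬂[38;2;25;24;8m[48;2;23;22;7m🬂[38;2;25;24;8m[48;2;23;22;7m🬂[38;2;25;24;8m[48;2;23;22;7m🬂[38;2;25;24;8m[48;2;23;22;7m🬂[38;2;38;14;9m[48;2;56;20;13m▌[38;2;88;33;22m[48;2;115;42;28m▌[38;2;139;51;34m[48;2;24;23;7m▌[38;2;25;24;8m[48;2;23;22;7m🬂[38;2;25;24;8m[48;2;23;22;7m🬂[38;2;25;24;8m[48;2;23;22;7m🬂[38;2;25;24;8m[48;2;23;22;7m🬂[0m
[38;2;21;21;6m[48;2;19;19;5m🬂[38;2;21;21;6m[48;2;19;19;5m🬂[38;2;21;21;6m[48;2;19;19;5m🬂[38;2;21;21;6m[48;2;19;19;5m🬂[38;2;21;21;6m[48;2;19;19;5m🬂[38;2;46;17;11m[48;2;19;19;5m🬊[38;2;103;38;25m[48;2;19;19;5m🬎[38;2;143;53;35m[48;2;19;19;5m🬀[38;2;21;21;6m[48;2;19;19;5m🬂[38;2;21;21;6m[48;2;19;19;5m🬂[38;2;21;21;6m[48;2;19;19;5m🬂[38;2;21;21;6m[48;2;19;19;5m🬂[0m
[38;2;18;18;4m[48;2;16;16;3m🬂[38;2;18;18;4m[48;2;16;16;3m🬂[38;2;18;18;4m[48;2;16;16;3m🬂[38;2;18;18;4m[48;2;16;16;3m🬂[38;2;18;18;4m[48;2;16;16;3m🬂[38;2;18;18;4m[48;2;16;16;3m🬂[38;2;18;18;4m[48;2;16;16;3m🬂[38;2;18;18;4m[48;2;16;16;3m🬂[38;2;18;18;4m[48;2;16;16;3m🬂[38;2;18;18;4m[48;2;16;16;3m🬂[38;2;18;18;4m[48;2;16;16;3m🬂[38;2;18;18;4m[48;2;16;16;3m🬂[0m
</frame>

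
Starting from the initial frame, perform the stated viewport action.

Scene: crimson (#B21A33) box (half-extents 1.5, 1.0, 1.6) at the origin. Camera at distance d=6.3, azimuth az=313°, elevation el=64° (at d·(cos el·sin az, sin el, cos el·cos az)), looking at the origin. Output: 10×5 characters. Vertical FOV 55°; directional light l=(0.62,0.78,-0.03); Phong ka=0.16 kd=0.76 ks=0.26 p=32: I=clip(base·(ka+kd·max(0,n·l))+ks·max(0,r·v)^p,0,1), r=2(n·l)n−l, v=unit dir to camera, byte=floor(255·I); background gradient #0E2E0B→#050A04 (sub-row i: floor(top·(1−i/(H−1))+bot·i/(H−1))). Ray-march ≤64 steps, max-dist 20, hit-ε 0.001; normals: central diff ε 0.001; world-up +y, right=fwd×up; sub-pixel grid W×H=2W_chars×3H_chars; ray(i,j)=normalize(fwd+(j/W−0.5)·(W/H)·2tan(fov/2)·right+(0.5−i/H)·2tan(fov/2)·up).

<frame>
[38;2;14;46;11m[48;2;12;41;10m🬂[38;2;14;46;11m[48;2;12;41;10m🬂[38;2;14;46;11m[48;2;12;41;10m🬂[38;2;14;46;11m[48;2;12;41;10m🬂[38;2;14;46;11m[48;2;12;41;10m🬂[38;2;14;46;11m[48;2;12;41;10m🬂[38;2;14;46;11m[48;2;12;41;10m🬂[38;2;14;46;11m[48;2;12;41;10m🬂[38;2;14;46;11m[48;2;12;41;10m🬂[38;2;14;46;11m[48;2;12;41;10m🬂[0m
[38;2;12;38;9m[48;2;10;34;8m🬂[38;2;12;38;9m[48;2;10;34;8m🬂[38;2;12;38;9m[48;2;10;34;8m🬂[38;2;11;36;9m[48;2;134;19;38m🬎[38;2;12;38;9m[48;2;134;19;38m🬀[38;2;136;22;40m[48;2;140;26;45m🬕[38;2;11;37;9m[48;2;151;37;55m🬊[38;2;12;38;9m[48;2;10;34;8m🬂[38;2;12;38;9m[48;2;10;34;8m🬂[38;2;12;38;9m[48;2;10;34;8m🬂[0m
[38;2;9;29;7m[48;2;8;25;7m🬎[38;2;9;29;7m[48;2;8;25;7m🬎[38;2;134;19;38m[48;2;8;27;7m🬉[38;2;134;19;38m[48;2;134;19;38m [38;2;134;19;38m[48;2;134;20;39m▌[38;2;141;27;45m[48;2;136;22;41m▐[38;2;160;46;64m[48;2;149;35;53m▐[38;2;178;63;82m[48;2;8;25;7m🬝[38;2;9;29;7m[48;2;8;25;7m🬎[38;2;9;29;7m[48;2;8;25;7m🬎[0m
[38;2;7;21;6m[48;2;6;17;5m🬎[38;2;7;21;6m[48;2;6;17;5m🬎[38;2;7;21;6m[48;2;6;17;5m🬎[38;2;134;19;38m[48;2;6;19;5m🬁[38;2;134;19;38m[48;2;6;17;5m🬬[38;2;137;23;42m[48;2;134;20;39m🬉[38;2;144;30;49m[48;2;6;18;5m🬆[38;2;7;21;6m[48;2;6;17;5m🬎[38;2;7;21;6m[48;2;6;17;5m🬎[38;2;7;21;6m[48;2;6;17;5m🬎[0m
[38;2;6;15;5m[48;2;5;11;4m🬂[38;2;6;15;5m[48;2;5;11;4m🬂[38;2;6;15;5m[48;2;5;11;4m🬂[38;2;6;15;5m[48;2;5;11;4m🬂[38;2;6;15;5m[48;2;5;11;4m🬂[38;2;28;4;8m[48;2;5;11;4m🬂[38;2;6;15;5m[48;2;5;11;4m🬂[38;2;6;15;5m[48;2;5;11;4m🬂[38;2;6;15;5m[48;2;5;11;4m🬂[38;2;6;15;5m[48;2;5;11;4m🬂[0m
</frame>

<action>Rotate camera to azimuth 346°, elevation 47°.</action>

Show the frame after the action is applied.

<frame>
[38;2;14;46;11m[48;2;12;41;10m🬂[38;2;14;46;11m[48;2;12;41;10m🬂[38;2;14;46;11m[48;2;12;41;10m🬂[38;2;14;46;11m[48;2;12;41;10m🬂[38;2;14;46;11m[48;2;12;41;10m🬂[38;2;14;46;11m[48;2;12;41;10m🬂[38;2;14;46;11m[48;2;12;41;10m🬂[38;2;14;46;11m[48;2;12;41;10m🬂[38;2;14;46;11m[48;2;12;41;10m🬂[38;2;14;46;11m[48;2;12;41;10m🬂[0m
[38;2;12;38;9m[48;2;10;34;8m🬂[38;2;12;38;9m[48;2;10;34;8m🬂[38;2;12;38;9m[48;2;10;34;8m🬂[38;2;12;38;9m[48;2;133;19;38m🬂[38;2;12;38;9m[48;2;133;19;38m🬂[38;2;12;38;9m[48;2;133;19;38m🬂[38;2;11;37;9m[48;2;133;19;38m🬊[38;2;12;38;9m[48;2;10;34;8m🬂[38;2;12;38;9m[48;2;10;34;8m🬂[38;2;12;38;9m[48;2;10;34;8m🬂[0m
[38;2;9;29;7m[48;2;8;25;7m🬎[38;2;9;29;7m[48;2;8;25;7m🬎[38;2;9;29;7m[48;2;8;25;7m🬎[38;2;133;19;38m[48;2;9;27;7m▐[38;2;133;19;38m[48;2;133;19;38m [38;2;133;19;38m[48;2;134;19;38m🬕[38;2;134;19;38m[48;2;134;19;38m [38;2;134;19;38m[48;2;9;29;7m🬲[38;2;9;29;7m[48;2;8;25;7m🬎[38;2;9;29;7m[48;2;8;25;7m🬎[0m
[38;2;7;21;6m[48;2;6;17;5m🬎[38;2;7;21;6m[48;2;6;17;5m🬎[38;2;7;21;6m[48;2;6;17;5m🬎[38;2;133;19;38m[48;2;15;13;6m🬁[38;2;133;19;38m[48;2;28;4;8m🬂[38;2;134;19;38m[48;2;28;4;8m🬀[38;2;28;4;8m[48;2;28;4;8m [38;2;28;4;8m[48;2;6;18;5m🬕[38;2;7;21;6m[48;2;6;17;5m🬎[38;2;7;21;6m[48;2;6;17;5m🬎[0m
[38;2;6;15;5m[48;2;5;11;4m🬂[38;2;6;15;5m[48;2;5;11;4m🬂[38;2;6;15;5m[48;2;5;11;4m🬂[38;2;6;15;5m[48;2;5;11;4m🬂[38;2;28;4;8m[48;2;5;11;4m🬂[38;2;28;4;8m[48;2;5;11;4m🬀[38;2;6;15;5m[48;2;5;11;4m🬂[38;2;6;15;5m[48;2;5;11;4m🬂[38;2;6;15;5m[48;2;5;11;4m🬂[38;2;6;15;5m[48;2;5;11;4m🬂[0m
</frame>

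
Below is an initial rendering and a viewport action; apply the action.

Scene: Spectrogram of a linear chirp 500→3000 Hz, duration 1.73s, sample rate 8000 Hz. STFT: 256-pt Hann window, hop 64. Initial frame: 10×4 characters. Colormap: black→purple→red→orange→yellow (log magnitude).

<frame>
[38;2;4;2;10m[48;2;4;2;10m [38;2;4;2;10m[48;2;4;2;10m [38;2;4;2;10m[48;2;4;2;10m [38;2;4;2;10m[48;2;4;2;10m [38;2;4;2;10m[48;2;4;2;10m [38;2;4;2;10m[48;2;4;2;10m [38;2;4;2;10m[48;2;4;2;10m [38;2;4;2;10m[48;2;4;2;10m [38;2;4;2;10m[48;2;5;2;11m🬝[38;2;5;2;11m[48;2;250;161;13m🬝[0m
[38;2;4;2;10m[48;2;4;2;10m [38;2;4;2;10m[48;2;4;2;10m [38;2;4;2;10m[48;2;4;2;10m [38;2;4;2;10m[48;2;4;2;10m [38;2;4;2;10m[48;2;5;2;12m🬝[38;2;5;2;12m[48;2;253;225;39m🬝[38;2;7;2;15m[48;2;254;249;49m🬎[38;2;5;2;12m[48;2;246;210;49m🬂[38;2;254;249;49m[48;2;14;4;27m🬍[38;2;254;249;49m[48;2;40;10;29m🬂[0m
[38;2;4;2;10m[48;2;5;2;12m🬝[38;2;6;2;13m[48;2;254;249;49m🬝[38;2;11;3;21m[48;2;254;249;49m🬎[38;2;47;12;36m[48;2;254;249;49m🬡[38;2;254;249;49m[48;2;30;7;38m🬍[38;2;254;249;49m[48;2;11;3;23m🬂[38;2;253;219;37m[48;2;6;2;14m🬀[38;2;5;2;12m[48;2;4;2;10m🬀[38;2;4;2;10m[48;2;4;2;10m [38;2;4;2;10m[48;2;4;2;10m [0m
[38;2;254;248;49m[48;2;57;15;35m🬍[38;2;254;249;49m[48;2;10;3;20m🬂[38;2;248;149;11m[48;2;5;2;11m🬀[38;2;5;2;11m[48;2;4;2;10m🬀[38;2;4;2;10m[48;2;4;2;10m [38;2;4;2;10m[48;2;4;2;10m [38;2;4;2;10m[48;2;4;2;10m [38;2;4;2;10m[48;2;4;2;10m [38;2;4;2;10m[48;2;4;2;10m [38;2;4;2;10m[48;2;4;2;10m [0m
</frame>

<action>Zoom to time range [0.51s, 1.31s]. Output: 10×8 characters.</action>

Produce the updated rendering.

<frame>
[38;2;4;2;10m[48;2;4;2;10m [38;2;4;2;10m[48;2;4;2;10m [38;2;4;2;10m[48;2;4;2;10m [38;2;4;2;10m[48;2;4;2;10m [38;2;4;2;10m[48;2;4;2;10m [38;2;4;2;10m[48;2;4;2;10m [38;2;4;2;10m[48;2;4;2;10m [38;2;4;2;10m[48;2;4;2;10m [38;2;4;2;10m[48;2;4;2;10m [38;2;4;2;10m[48;2;4;2;10m [0m
[38;2;4;2;10m[48;2;4;2;10m [38;2;4;2;10m[48;2;4;2;10m [38;2;4;2;10m[48;2;4;2;10m [38;2;4;2;10m[48;2;4;2;10m [38;2;4;2;10m[48;2;4;2;10m [38;2;4;2;10m[48;2;4;2;10m [38;2;4;2;10m[48;2;4;2;10m [38;2;4;2;10m[48;2;4;2;10m [38;2;4;2;10m[48;2;4;2;10m [38;2;4;2;10m[48;2;4;2;10m [0m
[38;2;4;2;10m[48;2;4;2;10m [38;2;4;2;10m[48;2;4;2;10m [38;2;4;2;10m[48;2;4;2;10m [38;2;4;2;10m[48;2;4;2;10m [38;2;4;2;10m[48;2;4;2;10m [38;2;4;2;10m[48;2;4;2;10m [38;2;4;2;10m[48;2;4;2;10m [38;2;4;2;10m[48;2;4;2;10m [38;2;4;2;10m[48;2;5;2;12m🬝[38;2;4;2;11m[48;2;15;4;28m🬝[0m
[38;2;4;2;10m[48;2;4;2;10m [38;2;4;2;10m[48;2;4;2;10m [38;2;4;2;10m[48;2;4;2;10m [38;2;4;2;10m[48;2;4;2;11m🬝[38;2;4;2;10m[48;2;7;2;15m🬝[38;2;5;2;12m[48;2;32;7;56m🬝[38;2;5;2;13m[48;2;253;212;34m🬎[38;2;50;13;39m[48;2;254;249;49m🬎[38;2;20;5;36m[48;2;252;223;39m🬂[38;2;250;219;43m[48;2;19;5;36m🬎[0m
[38;2;4;2;11m[48;2;12;3;23m🬝[38;2;11;3;21m[48;2;251;187;24m🬝[38;2;10;3;20m[48;2;254;249;49m🬎[38;2;66;17;38m[48;2;254;249;49m🬆[38;2;29;7;52m[48;2;248;193;33m🬟[38;2;246;210;49m[48;2;8;2;17m🬎[38;2;254;247;48m[48;2;11;3;23m🬂[38;2;133;34;84m[48;2;6;2;14m🬀[38;2;10;3;20m[48;2;4;2;10m🬀[38;2;5;2;11m[48;2;4;2;10m🬀[0m
[38;2;245;209;49m[48;2;20;5;37m🬎[38;2;240;191;53m[48;2;13;3;25m🬆[38;2;254;242;47m[48;2;29;7;27m🬀[38;2;22;5;41m[48;2;5;2;12m🬀[38;2;6;2;13m[48;2;4;2;10m🬀[38;2;4;2;11m[48;2;4;2;10m🬀[38;2;4;2;10m[48;2;4;2;10m [38;2;4;2;10m[48;2;4;2;10m [38;2;4;2;10m[48;2;4;2;10m [38;2;4;2;10m[48;2;4;2;10m [0m
[38;2;4;2;11m[48;2;4;2;10m🬂[38;2;4;2;10m[48;2;4;2;10m [38;2;4;2;10m[48;2;4;2;10m [38;2;4;2;10m[48;2;4;2;10m [38;2;4;2;10m[48;2;4;2;10m [38;2;4;2;10m[48;2;4;2;10m [38;2;4;2;10m[48;2;4;2;10m [38;2;4;2;10m[48;2;4;2;10m [38;2;4;2;10m[48;2;4;2;10m [38;2;4;2;10m[48;2;4;2;10m [0m
[38;2;4;2;10m[48;2;4;2;10m [38;2;4;2;10m[48;2;4;2;10m [38;2;4;2;10m[48;2;4;2;10m [38;2;4;2;10m[48;2;4;2;10m [38;2;4;2;10m[48;2;4;2;10m [38;2;4;2;10m[48;2;4;2;10m [38;2;4;2;10m[48;2;4;2;10m [38;2;4;2;10m[48;2;4;2;10m [38;2;4;2;10m[48;2;4;2;10m [38;2;4;2;10m[48;2;4;2;10m [0m
</frame>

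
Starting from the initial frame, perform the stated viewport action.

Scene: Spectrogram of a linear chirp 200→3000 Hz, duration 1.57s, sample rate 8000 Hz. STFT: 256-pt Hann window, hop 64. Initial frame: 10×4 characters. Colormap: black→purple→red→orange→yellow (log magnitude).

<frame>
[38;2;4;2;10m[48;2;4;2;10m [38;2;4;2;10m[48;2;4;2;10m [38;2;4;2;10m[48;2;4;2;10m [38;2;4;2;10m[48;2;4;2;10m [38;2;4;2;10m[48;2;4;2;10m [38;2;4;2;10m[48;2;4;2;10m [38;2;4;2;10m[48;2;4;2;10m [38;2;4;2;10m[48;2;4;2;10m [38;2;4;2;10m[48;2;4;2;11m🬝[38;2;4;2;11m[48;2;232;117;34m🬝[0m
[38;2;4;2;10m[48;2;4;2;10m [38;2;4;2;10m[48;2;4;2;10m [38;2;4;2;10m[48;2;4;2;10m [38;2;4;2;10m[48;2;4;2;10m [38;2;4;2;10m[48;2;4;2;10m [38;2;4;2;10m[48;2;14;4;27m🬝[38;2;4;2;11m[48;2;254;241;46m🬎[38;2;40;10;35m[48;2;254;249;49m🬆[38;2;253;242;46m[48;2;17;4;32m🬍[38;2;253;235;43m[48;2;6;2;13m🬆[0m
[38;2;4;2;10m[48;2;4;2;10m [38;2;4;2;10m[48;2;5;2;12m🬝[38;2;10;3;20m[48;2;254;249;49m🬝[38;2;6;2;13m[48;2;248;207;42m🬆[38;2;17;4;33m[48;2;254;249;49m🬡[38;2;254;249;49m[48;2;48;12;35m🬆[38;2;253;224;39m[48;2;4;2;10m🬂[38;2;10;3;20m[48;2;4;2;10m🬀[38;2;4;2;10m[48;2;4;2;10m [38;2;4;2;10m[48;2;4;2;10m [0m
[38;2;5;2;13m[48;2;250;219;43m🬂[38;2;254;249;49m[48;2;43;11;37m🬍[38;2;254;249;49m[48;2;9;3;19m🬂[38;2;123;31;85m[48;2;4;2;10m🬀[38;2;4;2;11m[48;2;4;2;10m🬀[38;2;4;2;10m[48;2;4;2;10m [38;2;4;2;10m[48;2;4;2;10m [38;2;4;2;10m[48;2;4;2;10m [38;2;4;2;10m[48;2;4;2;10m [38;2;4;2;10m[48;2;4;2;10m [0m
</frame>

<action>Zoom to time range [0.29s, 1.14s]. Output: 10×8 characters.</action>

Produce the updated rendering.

<frame>
[38;2;4;2;10m[48;2;4;2;10m [38;2;4;2;10m[48;2;4;2;10m [38;2;4;2;10m[48;2;4;2;10m [38;2;4;2;10m[48;2;4;2;10m [38;2;4;2;10m[48;2;4;2;10m [38;2;4;2;10m[48;2;4;2;10m [38;2;4;2;10m[48;2;4;2;10m [38;2;4;2;10m[48;2;4;2;10m [38;2;4;2;10m[48;2;4;2;10m [38;2;4;2;10m[48;2;4;2;10m [0m
[38;2;4;2;10m[48;2;4;2;10m [38;2;4;2;10m[48;2;4;2;10m [38;2;4;2;10m[48;2;4;2;10m [38;2;4;2;10m[48;2;4;2;10m [38;2;4;2;10m[48;2;4;2;10m [38;2;4;2;10m[48;2;4;2;10m [38;2;4;2;10m[48;2;4;2;10m [38;2;4;2;10m[48;2;4;2;10m [38;2;4;2;10m[48;2;4;2;10m [38;2;4;2;10m[48;2;4;2;10m [0m
[38;2;4;2;10m[48;2;4;2;10m [38;2;4;2;10m[48;2;4;2;10m [38;2;4;2;10m[48;2;4;2;10m [38;2;4;2;10m[48;2;4;2;10m [38;2;4;2;10m[48;2;4;2;10m [38;2;4;2;10m[48;2;4;2;10m [38;2;4;2;10m[48;2;4;2;10m [38;2;4;2;10m[48;2;4;2;10m [38;2;4;2;10m[48;2;4;2;10m [38;2;4;2;10m[48;2;4;2;11m🬝[0m
[38;2;4;2;10m[48;2;4;2;10m [38;2;4;2;10m[48;2;4;2;10m [38;2;4;2;10m[48;2;4;2;10m [38;2;4;2;10m[48;2;4;2;10m [38;2;4;2;10m[48;2;4;2;10m [38;2;4;2;10m[48;2;4;2;10m [38;2;4;2;10m[48;2;5;2;12m🬝[38;2;4;2;11m[48;2;27;6;48m🬝[38;2;6;2;13m[48;2;249;196;32m🬎[38;2;21;5;38m[48;2;254;248;49m🬆[0m
[38;2;4;2;10m[48;2;4;2;10m [38;2;4;2;10m[48;2;4;2;10m [38;2;4;2;10m[48;2;4;2;10m [38;2;4;2;10m[48;2;7;2;16m🬝[38;2;6;2;14m[48;2;247;147;13m🬝[38;2;17;4;32m[48;2;254;249;49m🬎[38;2;22;5;40m[48;2;253;232;42m🬂[38;2;253;233;42m[48;2;21;5;39m🬎[38;2;254;248;49m[48;2;15;4;29m🬂[38;2;111;28;85m[48;2;6;2;14m🬀[0m
[38;2;4;2;11m[48;2;16;4;30m🬝[38;2;5;2;13m[48;2;231;160;57m🬎[38;2;15;4;29m[48;2;253;233;42m🬆[38;2;35;8;62m[48;2;251;218;38m🬟[38;2;254;248;49m[48;2;42;11;39m🬆[38;2;254;248;49m[48;2;26;7;28m🬀[38;2;13;3;25m[48;2;4;2;11m🬀[38;2;4;2;11m[48;2;4;2;10m🬂[38;2;4;2;10m[48;2;4;2;10m [38;2;4;2;10m[48;2;4;2;10m [0m
[38;2;252;223;40m[48;2;25;6;46m🬎[38;2;254;248;49m[48;2;32;8;34m🬂[38;2;176;45;81m[48;2;6;2;15m🬀[38;2;7;2;16m[48;2;4;2;10m🬀[38;2;4;2;11m[48;2;4;2;10m🬀[38;2;4;2;10m[48;2;4;2;10m [38;2;4;2;10m[48;2;4;2;10m [38;2;4;2;10m[48;2;4;2;10m [38;2;4;2;10m[48;2;4;2;10m [38;2;4;2;10m[48;2;4;2;10m [0m
[38;2;4;2;11m[48;2;4;2;10m🬂[38;2;4;2;10m[48;2;4;2;10m [38;2;4;2;10m[48;2;4;2;10m [38;2;4;2;10m[48;2;4;2;10m [38;2;4;2;10m[48;2;4;2;10m [38;2;4;2;10m[48;2;4;2;10m [38;2;4;2;10m[48;2;4;2;10m [38;2;4;2;10m[48;2;4;2;10m [38;2;4;2;10m[48;2;4;2;10m [38;2;4;2;10m[48;2;4;2;10m [0m
</frame>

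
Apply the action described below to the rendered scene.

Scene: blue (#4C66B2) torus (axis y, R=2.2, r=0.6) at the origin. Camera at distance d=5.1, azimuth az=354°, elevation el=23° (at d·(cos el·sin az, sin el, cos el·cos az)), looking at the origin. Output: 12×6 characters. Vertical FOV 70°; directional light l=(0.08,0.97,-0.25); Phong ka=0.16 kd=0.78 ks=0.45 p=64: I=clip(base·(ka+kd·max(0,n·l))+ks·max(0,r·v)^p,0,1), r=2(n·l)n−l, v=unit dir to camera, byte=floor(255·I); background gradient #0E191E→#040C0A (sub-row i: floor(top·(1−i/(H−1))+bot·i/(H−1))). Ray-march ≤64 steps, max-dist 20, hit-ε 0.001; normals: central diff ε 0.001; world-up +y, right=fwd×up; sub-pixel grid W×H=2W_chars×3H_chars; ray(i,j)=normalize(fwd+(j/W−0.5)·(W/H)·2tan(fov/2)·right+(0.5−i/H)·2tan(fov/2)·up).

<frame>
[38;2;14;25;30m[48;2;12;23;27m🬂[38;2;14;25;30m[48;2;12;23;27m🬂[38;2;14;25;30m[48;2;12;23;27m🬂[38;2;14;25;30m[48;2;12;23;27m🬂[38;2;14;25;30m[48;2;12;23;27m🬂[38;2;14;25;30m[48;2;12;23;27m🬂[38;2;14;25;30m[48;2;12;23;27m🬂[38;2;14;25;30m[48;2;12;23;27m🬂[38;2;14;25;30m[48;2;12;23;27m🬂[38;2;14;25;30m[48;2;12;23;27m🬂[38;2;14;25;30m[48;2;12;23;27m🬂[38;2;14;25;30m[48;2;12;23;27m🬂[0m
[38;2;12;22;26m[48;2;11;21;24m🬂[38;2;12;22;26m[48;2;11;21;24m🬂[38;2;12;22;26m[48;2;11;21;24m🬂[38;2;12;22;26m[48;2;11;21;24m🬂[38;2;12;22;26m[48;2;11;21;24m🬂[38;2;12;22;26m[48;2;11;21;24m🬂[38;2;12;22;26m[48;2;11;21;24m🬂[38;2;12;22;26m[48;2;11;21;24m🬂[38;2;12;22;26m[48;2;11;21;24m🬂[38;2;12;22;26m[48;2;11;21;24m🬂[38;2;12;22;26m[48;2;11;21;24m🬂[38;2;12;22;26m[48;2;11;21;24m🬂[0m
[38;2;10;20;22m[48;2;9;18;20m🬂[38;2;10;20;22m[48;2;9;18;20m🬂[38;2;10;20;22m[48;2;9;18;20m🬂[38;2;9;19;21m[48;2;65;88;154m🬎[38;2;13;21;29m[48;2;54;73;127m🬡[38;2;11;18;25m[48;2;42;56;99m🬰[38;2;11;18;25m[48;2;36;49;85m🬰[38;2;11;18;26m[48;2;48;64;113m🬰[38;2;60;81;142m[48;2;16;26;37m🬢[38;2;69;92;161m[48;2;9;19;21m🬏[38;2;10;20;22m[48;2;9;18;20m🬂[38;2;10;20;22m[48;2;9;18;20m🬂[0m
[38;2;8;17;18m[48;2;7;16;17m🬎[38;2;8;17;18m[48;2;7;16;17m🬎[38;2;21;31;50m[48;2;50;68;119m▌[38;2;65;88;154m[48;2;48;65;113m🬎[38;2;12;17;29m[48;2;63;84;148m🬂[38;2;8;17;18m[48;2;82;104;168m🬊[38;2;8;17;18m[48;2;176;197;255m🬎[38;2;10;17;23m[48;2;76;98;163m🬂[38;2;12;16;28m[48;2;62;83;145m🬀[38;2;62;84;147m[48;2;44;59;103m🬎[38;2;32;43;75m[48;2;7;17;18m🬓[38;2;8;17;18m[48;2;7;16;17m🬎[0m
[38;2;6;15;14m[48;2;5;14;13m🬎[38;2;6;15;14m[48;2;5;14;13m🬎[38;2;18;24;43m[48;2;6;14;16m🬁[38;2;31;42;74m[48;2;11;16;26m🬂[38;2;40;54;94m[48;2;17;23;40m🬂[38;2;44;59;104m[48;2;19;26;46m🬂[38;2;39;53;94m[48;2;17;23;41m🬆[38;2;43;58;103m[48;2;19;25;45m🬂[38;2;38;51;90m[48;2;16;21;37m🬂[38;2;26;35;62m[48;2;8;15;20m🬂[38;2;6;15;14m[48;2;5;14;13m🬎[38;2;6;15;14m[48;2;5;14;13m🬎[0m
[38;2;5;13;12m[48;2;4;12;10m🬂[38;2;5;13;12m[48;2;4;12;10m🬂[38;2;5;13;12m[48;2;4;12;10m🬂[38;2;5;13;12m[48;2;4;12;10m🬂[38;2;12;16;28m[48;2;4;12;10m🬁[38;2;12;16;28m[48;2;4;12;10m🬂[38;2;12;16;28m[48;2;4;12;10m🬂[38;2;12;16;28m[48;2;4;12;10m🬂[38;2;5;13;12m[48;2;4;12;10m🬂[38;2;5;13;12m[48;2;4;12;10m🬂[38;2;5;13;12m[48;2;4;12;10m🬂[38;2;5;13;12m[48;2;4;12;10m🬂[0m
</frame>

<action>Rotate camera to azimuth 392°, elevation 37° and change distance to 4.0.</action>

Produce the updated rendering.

<frame>
[38;2;14;25;30m[48;2;12;23;27m🬂[38;2;14;25;30m[48;2;12;23;27m🬂[38;2;14;25;30m[48;2;12;23;27m🬂[38;2;14;25;30m[48;2;12;23;27m🬂[38;2;14;25;30m[48;2;12;23;27m🬂[38;2;14;25;30m[48;2;12;23;27m🬂[38;2;14;25;30m[48;2;12;23;27m🬂[38;2;14;25;30m[48;2;12;23;27m🬂[38;2;14;25;30m[48;2;12;23;27m🬂[38;2;14;25;30m[48;2;12;23;27m🬂[38;2;14;25;30m[48;2;12;23;27m🬂[38;2;14;25;30m[48;2;12;23;27m🬂[0m
[38;2;12;22;26m[48;2;11;21;24m🬂[38;2;12;22;26m[48;2;11;21;24m🬂[38;2;12;22;26m[48;2;11;21;24m🬂[38;2;12;22;26m[48;2;11;21;24m🬂[38;2;11;21;25m[48;2;69;93;163m🬝[38;2;11;21;25m[48;2;65;87;152m🬎[38;2;11;21;25m[48;2;63;84;146m🬎[38;2;11;21;25m[48;2;66;89;157m🬎[38;2;12;22;26m[48;2;11;21;24m🬂[38;2;12;22;26m[48;2;11;21;24m🬂[38;2;12;22;26m[48;2;11;21;24m🬂[38;2;12;22;26m[48;2;11;21;24m🬂[0m
[38;2;10;20;22m[48;2;9;18;20m🬂[38;2;9;19;21m[48;2;61;82;143m🬝[38;2;10;20;22m[48;2;67;90;158m🬂[38;2;63;84;148m[48;2;39;52;91m🬝[38;2;53;70;121m[48;2;14;21;33m🬆[38;2;36;48;85m[48;2;10;17;24m🬂[38;2;27;37;64m[48;2;10;17;24m🬂[38;2;35;47;82m[48;2;10;17;24m🬂[38;2;49;66;115m[48;2;16;22;38m🬊[38;2;57;77;134m[48;2;10;20;22m🬺[38;2;68;92;161m[48;2;9;19;21m🬱[38;2;10;20;22m[48;2;9;18;20m🬂[0m
[38;2;8;17;18m[48;2;7;16;17m🬎[38;2;44;60;104m[48;2;64;86;151m🬀[38;2;67;91;159m[48;2;71;95;166m🬉[38;2;57;77;135m[48;2;10;18;24m▌[38;2;8;17;18m[48;2;7;16;17m🬎[38;2;8;17;18m[48;2;7;16;17m🬎[38;2;8;17;18m[48;2;7;16;17m🬎[38;2;8;17;18m[48;2;7;16;17m🬎[38;2;12;16;28m[48;2;7;16;17m🬁[38;2;35;47;82m[48;2;57;77;135m🬄[38;2;65;88;154m[48;2;69;93;162m🬄[38;2;64;86;151m[48;2;7;17;18m▌[0m
[38;2;34;46;81m[48;2;9;17;22m🬉[38;2;60;81;142m[48;2;50;68;119m🬊[38;2;69;93;163m[48;2;63;85;149m🬊[38;2;67;91;159m[48;2;70;95;166m🬯[38;2;6;15;15m[48;2;69;93;163m🬂[38;2;6;15;15m[48;2;66;89;157m🬂[38;2;6;15;15m[48;2;64;86;151m🬂[38;2;6;15;15m[48;2;67;90;157m🬂[38;2;6;15;15m[48;2;67;90;157m🬀[38;2;66;89;156m[48;2;69;93;162m🬟[38;2;67;91;159m[48;2;63;84;148m🬎[38;2;57;77;136m[48;2;41;56;98m🬕[0m
[38;2;5;13;12m[48;2;4;12;10m🬂[38;2;40;54;96m[48;2;17;25;41m🬊[38;2;55;73;129m[48;2;41;56;98m🬊[38;2;61;83;145m[48;2;51;69;121m🬊[38;2;64;86;150m[48;2;55;73;129m🬎[38;2;68;91;159m[48;2;59;80;139m🬊[38;2;90;114;183m[48;2;63;84;146m🬂[38;2;167;191;246m[48;2;62;82;144m🬂[38;2;138;161;229m[48;2;61;82;143m🬀[38;2;61;82;143m[48;2;51;68;120m🬎[38;2;56;75;132m[48;2;42;57;99m🬆[38;2;41;55;97m[48;2;4;12;10m🬄[0m
</frame>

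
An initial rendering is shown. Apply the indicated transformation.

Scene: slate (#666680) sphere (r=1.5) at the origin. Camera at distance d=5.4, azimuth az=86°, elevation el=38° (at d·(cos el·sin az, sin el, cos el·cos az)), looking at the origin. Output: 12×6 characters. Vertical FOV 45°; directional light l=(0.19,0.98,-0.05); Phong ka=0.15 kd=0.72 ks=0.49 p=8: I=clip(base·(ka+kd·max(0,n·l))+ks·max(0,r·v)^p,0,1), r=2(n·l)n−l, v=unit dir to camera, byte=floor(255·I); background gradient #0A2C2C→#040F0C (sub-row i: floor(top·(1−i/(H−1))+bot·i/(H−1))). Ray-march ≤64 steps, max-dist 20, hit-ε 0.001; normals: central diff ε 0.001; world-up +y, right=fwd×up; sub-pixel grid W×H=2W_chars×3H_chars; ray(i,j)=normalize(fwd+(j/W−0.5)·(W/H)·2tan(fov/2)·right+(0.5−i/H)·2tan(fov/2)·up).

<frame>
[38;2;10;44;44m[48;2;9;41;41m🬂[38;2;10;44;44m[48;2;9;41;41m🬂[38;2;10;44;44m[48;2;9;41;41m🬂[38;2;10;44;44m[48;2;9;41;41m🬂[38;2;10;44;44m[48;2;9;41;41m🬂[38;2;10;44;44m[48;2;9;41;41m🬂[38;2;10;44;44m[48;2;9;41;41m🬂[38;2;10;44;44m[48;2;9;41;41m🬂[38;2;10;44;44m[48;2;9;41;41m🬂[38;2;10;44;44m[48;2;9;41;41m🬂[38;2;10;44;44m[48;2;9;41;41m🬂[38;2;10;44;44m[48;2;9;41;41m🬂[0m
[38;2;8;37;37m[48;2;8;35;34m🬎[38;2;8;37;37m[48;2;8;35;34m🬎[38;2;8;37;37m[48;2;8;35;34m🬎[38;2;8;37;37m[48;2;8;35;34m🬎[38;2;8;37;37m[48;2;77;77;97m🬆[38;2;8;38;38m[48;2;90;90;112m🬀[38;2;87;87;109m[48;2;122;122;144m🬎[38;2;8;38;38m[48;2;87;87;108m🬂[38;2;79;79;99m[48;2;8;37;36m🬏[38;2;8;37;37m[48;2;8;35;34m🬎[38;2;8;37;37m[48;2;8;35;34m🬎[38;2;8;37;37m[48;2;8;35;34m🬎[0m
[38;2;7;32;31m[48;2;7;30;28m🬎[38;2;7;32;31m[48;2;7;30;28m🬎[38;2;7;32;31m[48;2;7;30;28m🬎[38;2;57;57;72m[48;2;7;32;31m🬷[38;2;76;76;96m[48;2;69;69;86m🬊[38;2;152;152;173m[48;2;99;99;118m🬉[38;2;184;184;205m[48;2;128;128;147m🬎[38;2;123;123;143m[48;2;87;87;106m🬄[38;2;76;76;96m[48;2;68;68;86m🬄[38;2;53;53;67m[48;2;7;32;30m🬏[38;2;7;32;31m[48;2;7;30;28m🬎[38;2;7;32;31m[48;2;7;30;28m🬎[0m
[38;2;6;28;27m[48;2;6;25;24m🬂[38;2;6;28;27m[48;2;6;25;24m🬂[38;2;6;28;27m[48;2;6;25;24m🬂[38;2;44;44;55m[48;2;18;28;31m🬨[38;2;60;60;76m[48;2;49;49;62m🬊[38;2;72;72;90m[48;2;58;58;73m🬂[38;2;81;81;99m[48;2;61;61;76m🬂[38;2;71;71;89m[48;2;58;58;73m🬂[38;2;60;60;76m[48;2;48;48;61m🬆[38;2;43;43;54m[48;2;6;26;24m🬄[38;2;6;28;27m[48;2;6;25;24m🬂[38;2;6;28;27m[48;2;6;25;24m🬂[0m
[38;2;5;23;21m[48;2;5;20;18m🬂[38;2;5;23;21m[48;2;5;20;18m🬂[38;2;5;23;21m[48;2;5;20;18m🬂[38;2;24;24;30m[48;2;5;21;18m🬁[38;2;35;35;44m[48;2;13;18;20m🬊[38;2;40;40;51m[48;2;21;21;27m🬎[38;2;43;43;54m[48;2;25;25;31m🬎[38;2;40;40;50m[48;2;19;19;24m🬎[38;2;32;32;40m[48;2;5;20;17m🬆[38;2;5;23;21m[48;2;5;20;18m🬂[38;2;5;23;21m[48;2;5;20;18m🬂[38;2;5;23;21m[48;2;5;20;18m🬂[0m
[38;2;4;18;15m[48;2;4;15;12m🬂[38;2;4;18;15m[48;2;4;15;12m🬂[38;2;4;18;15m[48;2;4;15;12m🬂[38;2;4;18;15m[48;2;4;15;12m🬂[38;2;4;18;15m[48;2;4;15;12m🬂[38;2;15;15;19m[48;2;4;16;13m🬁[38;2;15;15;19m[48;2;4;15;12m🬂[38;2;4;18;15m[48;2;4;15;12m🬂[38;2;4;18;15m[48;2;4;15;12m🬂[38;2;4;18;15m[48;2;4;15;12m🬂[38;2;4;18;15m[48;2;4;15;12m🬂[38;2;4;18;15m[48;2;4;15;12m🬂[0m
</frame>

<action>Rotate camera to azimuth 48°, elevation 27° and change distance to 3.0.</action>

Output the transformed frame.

<frame>
[38;2;10;44;44m[48;2;9;41;41m🬂[38;2;9;43;43m[48;2;62;62;78m🬆[38;2;69;69;88m[48;2;66;66;83m🬊[38;2;77;77;95m[48;2;71;71;90m▐[38;2;88;88;107m[48;2;107;107;125m🬕[38;2;125;125;144m[48;2;157;157;176m🬕[38;2;147;147;167m[48;2;184;184;203m🬂[38;2;146;146;166m[48;2;183;183;202m🬊[38;2;111;111;132m[48;2;145;145;165m🬨[38;2;84;84;104m[48;2;96;96;116m🬨[38;2;78;78;98m[48;2;10;44;44m🬺[38;2;75;75;94m[48;2;9;42;42m🬏[0m
[38;2;51;51;64m[48;2;8;36;36m▐[38;2;59;59;74m[48;2;55;55;69m🬊[38;2;63;63;79m[48;2;59;59;74m🬊[38;2;70;70;87m[48;2;63;63;79m🬊[38;2;98;98;115m[48;2;78;78;95m🬉[38;2;136;136;154m[48;2;102;102;118m🬊[38;2;173;173;191m[48;2;130;130;147m🬊[38;2;173;173;191m[48;2;133;133;150m🬆[38;2;136;136;154m[48;2;107;107;125m🬆[38;2;98;98;117m[48;2;82;82;100m🬄[38;2;74;74;93m[48;2;69;69;87m🬆[38;2;70;70;88m[48;2;67;67;84m🬆[0m
[38;2;46;46;58m[48;2;40;40;50m🬉[38;2;51;51;64m[48;2;47;47;59m🬊[38;2;55;55;69m[48;2;50;50;64m🬊[38;2;58;58;73m[48;2;53;53;67m🬊[38;2;66;66;81m[48;2;57;57;72m🬂[38;2;79;79;95m[48;2;62;62;77m🬂[38;2;92;92;109m[48;2;67;67;82m🬂[38;2;96;96;112m[48;2;69;69;85m🬂[38;2;85;85;102m[48;2;67;67;82m🬂[38;2;72;72;89m[48;2;63;63;78m🬂[38;2;64;64;81m[48;2;60;60;75m🬆[38;2;62;62;78m[48;2;58;58;73m🬆[0m
[38;2;36;36;45m[48;2;28;28;36m🬊[38;2;42;42;53m[48;2;37;37;47m🬊[38;2;46;46;58m[48;2;41;41;52m🬊[38;2;49;49;62m[48;2;44;44;56m🬊[38;2;51;51;64m[48;2;47;47;59m🬊[38;2;53;53;66m[48;2;48;48;61m🬊[38;2;55;55;69m[48;2;50;50;63m🬂[38;2;57;57;71m[48;2;51;51;64m🬂[38;2;57;57;71m[48;2;51;51;65m🬂[38;2;56;56;71m[48;2;51;51;65m🬂[38;2;55;55;69m[48;2;50;50;63m🬆[38;2;53;53;67m[48;2;48;48;60m🬆[0m
[38;2;24;24;31m[48;2;11;18;19m🬉[38;2;31;31;40m[48;2;25;25;31m🬊[38;2;36;36;46m[48;2;31;31;38m🬊[38;2;39;39;50m[48;2;34;34;43m🬊[38;2;42;42;53m[48;2;37;37;46m🬊[38;2;43;43;55m[48;2;39;39;49m🬊[38;2;45;45;56m[48;2;40;40;50m🬊[38;2;46;46;57m[48;2;41;41;52m🬊[38;2;45;45;57m[48;2;40;40;51m🬎[38;2;46;46;57m[48;2;41;41;51m🬆[38;2;44;44;55m[48;2;38;38;48m🬎[38;2;42;42;53m[48;2;34;34;44m🬆[0m
[38;2;15;15;19m[48;2;4;16;13m🬁[38;2;16;16;20m[48;2;4;15;12m🬬[38;2;24;24;30m[48;2;16;16;21m🬊[38;2;28;28;35m[48;2;21;21;27m🬊[38;2;31;31;39m[48;2;25;25;31m🬊[38;2;32;32;41m[48;2;25;25;32m🬎[38;2;34;34;43m[48;2;28;28;36m🬊[38;2;34;34;43m[48;2;28;28;35m🬎[38;2;34;34;43m[48;2;27;27;35m🬎[38;2;33;33;42m[48;2;26;26;33m🬎[38;2;30;30;38m[48;2;21;21;26m🬎[38;2;24;24;31m[48;2;4;15;12m🬆[0m
</frame>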